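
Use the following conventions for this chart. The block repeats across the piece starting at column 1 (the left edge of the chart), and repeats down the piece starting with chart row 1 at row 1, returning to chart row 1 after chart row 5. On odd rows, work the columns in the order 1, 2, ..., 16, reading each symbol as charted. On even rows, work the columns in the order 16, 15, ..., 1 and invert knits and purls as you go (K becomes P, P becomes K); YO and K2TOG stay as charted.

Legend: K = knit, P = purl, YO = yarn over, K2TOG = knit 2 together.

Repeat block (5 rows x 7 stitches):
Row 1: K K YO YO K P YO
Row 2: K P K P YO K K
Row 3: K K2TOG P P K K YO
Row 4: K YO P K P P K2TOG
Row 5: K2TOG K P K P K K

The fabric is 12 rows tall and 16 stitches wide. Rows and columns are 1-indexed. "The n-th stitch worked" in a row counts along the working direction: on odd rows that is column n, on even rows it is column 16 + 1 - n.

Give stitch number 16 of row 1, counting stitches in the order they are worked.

Result:
K

Derivation:
Row 1: (1-1) mod 5 = 0, so use chart row 1. Odd row -> RS.
Chart row 1 tiled across columns 1-16: K K YO YO K P YO K K YO YO K P YO K K
RS: work column 1 to column 16, symbols as charted — the tiled row is the row as worked.
Counting 16 along the worked row gives K.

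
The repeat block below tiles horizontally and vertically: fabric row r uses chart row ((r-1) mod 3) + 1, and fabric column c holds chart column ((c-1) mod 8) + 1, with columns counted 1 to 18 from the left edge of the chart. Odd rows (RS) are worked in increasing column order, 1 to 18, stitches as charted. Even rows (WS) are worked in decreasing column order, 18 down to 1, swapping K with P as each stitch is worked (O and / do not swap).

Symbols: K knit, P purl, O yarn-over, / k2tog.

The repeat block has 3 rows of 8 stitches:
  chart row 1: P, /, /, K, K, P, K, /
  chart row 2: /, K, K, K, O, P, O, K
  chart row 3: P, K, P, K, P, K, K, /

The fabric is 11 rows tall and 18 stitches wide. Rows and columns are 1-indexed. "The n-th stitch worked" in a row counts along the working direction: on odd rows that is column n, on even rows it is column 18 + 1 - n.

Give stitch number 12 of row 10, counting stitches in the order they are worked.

Row 10 uses chart row ((10-1) mod 3)+1 = 1. Row 10 is even, so WS.
Chart row 1 tiled across columns 1-18: P / / K K P K / P / / K K P K / P /
WS: work from column 18 back to column 1 (reverse the tiled row), swapping K<->P (O and / unchanged).
Row 10 as worked: / K / P K P P / / K / P K P P / / K
Counting 12 along the worked row gives P.

Result:
P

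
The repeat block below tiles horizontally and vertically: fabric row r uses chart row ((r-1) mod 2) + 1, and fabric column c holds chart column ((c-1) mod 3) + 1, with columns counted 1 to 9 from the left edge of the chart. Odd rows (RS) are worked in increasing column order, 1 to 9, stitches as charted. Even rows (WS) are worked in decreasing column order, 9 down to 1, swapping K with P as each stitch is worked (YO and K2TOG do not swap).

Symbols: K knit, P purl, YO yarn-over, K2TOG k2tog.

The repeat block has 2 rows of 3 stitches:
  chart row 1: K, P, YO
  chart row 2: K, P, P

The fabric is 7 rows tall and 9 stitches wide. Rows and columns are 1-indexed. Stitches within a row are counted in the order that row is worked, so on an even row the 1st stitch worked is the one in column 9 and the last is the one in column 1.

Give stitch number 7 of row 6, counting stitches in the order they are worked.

== STITCH ==
K

Derivation:
Row 6 uses chart row ((6-1) mod 2)+1 = 2. Row 6 is even, so WS.
Chart row 2 tiled across columns 1-9: K P P K P P K P P
Wrong side: read the tiled row from column 9 down to 1 and exchange K with P (leave YO, K2TOG).
Row 6 as worked: K K P K K P K K P
Stitch 7 in working order -> K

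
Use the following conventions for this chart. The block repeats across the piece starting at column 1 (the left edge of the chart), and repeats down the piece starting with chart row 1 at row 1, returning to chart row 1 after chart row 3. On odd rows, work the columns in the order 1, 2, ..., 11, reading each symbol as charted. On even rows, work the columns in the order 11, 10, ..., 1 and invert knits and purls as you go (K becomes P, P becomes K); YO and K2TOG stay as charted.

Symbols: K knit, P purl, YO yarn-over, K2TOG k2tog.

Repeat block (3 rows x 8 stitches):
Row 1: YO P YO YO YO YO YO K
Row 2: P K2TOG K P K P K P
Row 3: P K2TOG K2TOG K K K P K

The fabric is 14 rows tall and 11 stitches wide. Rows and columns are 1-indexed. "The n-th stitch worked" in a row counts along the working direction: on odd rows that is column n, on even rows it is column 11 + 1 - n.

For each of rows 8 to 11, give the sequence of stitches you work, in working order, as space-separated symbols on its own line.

Row 8: chart row 2, WS - tiled (columns 1-11): P K2TOG K P K P K P P K2TOG K; work from column 11 back to 1 with K<->P swapped.
Row 9: chart row 3, RS - tile across columns 1-11 and work as-is.
Row 10: chart row 1, WS - tiled (columns 1-11): YO P YO YO YO YO YO K YO P YO; work from column 11 back to 1 with K<->P swapped.
Row 11: chart row 2, RS - tile across columns 1-11 and work as-is.

== ROWS AS WORKED ==
P K2TOG K K P K P K P K2TOG K
P K2TOG K2TOG K K K P K P K2TOG K2TOG
YO K YO P YO YO YO YO YO K YO
P K2TOG K P K P K P P K2TOG K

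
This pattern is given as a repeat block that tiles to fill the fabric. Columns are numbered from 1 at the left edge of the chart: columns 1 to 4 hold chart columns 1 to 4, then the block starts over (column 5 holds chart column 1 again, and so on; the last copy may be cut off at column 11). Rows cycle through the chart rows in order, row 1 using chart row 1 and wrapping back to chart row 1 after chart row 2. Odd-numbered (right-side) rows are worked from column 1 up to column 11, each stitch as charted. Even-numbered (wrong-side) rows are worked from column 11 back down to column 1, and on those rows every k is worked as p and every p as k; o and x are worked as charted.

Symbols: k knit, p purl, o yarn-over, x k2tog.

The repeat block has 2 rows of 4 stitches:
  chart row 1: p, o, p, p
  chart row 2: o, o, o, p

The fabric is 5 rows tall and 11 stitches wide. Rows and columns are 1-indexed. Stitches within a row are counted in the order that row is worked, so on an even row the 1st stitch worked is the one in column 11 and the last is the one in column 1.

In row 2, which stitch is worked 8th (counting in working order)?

Result:
k

Derivation:
Row 2 uses chart row ((2-1) mod 2)+1 = 2. Row 2 is even, so WS.
Chart row 2 tiled across columns 1-11: o o o p o o o p o o o
WS row: flip the tiled sequence (start at column 11) and apply k<->p; o and x stay.
Row 2 as worked: o o o k o o o k o o o
Stitch 8 in working order -> k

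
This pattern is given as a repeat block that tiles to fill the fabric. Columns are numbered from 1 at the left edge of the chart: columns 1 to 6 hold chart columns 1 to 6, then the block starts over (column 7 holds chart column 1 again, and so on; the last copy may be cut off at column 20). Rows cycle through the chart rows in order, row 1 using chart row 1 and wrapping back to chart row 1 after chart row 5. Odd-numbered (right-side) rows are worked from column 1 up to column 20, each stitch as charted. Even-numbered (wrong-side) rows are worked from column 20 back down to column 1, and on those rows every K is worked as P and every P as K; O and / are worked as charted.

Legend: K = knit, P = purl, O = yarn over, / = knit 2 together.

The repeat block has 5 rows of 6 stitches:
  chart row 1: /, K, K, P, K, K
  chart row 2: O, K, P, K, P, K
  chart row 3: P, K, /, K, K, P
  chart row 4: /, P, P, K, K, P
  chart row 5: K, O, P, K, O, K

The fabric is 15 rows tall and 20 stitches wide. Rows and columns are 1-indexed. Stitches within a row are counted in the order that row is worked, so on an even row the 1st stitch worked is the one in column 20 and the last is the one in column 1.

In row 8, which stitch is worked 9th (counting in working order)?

Row 8: (8-1) mod 5 = 2, so use chart row 3. Even row -> WS.
Chart row 3 tiled across columns 1-20: P K / K K P P K / K K P P K / K K P P K
WS: work from column 20 back to column 1 (reverse the tiled row), swapping K<->P (O and / unchanged).
Row 8 as worked: P K K P P / P K K P P / P K K P P / P K
Counting 9 along the worked row gives K.

Result:
K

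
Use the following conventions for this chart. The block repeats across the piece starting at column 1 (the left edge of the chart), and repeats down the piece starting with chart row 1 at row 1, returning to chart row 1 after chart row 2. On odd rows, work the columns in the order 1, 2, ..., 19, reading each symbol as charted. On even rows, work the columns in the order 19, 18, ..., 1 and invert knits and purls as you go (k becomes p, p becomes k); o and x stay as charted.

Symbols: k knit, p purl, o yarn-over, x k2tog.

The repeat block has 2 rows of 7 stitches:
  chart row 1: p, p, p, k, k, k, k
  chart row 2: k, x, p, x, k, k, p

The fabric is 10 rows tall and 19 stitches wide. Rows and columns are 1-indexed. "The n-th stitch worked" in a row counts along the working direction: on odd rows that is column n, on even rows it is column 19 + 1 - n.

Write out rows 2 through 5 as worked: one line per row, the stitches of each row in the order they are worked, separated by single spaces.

== ROWS AS WORKED ==
p x k x p k p p x k x p k p p x k x p
p p p k k k k p p p k k k k p p p k k
p x k x p k p p x k x p k p p x k x p
p p p k k k k p p p k k k k p p p k k

Derivation:
Row 2: chart row 2, WS - tiled (columns 1-19): k x p x k k p k x p x k k p k x p x k; work from column 19 back to 1 with k<->p swapped.
Row 3: chart row 1, RS - tile across columns 1-19 and work as-is.
Row 4: chart row 2, WS - tiled (columns 1-19): k x p x k k p k x p x k k p k x p x k; work from column 19 back to 1 with k<->p swapped.
Row 5: chart row 1, RS - tile across columns 1-19 and work as-is.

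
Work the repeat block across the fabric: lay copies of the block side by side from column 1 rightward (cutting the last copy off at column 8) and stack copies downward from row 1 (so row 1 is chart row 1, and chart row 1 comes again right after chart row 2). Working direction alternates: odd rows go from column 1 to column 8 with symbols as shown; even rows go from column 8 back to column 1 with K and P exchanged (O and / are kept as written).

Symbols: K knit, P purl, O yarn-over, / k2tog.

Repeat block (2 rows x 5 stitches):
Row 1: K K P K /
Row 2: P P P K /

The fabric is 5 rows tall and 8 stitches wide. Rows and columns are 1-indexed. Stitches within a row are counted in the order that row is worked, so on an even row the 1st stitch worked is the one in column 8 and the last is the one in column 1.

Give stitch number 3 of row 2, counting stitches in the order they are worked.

== STITCH ==
K

Derivation:
For row 2: chart row = ((2-1) mod 2) + 1 = 2; this is a WS (even) row.
Chart row 2 tiled across columns 1-8: P P P K / P P P
WS: work from column 8 back to column 1 (reverse the tiled row), swapping K<->P (O and / unchanged).
Row 2 as worked: K K K / P K K K
The 3rd stitch worked is K.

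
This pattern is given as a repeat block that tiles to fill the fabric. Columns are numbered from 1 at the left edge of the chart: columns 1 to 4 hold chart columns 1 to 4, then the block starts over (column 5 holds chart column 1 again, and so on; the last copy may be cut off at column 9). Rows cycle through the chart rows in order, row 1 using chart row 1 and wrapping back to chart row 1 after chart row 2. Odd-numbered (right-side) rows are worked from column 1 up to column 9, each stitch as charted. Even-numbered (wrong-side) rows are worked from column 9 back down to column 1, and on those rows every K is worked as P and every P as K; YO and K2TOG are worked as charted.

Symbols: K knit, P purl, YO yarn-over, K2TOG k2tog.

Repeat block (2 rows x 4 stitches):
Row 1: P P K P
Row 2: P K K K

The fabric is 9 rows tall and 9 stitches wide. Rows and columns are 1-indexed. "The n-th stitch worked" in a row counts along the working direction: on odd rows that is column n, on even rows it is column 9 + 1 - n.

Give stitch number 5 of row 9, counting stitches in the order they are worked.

== STITCH ==
P

Derivation:
For row 9: chart row = ((9-1) mod 2) + 1 = 1; this is a RS (odd) row.
Chart row 1 tiled across columns 1-9: P P K P P P K P P
Right side: take the tiled row as-is (worked left to right from column 1).
The 5th stitch worked is P.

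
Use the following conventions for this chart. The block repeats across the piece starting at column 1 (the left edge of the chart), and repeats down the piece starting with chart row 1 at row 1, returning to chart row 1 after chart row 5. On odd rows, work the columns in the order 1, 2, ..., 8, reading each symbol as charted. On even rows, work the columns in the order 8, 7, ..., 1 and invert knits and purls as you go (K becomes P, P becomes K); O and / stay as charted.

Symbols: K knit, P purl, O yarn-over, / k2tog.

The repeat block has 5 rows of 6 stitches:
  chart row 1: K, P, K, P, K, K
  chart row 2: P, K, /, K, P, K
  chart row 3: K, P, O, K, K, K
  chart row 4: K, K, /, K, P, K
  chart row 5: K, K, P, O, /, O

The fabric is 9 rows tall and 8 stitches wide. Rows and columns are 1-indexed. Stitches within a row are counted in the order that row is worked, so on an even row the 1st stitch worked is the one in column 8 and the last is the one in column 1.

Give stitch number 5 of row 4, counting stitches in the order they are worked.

Stitch:
P

Derivation:
Row 4 uses chart row ((4-1) mod 5)+1 = 4. Row 4 is even, so WS.
Chart row 4 tiled across columns 1-8: K K / K P K K K
WS: work from column 8 back to column 1 (reverse the tiled row), swapping K<->P (O and / unchanged).
Row 4 as worked: P P P K P / P P
Counting 5 along the worked row gives P.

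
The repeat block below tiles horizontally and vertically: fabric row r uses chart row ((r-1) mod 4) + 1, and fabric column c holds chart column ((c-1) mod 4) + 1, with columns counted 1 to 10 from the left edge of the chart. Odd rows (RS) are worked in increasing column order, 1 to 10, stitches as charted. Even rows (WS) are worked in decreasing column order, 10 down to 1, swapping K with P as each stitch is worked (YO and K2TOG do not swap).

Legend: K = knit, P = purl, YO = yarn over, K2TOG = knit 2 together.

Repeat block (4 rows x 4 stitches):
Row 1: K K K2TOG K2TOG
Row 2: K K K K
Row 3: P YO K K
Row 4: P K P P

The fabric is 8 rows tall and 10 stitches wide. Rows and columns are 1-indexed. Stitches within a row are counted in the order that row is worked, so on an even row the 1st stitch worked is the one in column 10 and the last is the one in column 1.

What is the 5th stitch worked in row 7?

== STITCH ==
P

Derivation:
Row 7: (7-1) mod 4 = 2, so use chart row 3. Odd row -> RS.
Chart row 3 tiled across columns 1-10: P YO K K P YO K K P YO
RS row: no reversal, no swap; stitch n worked = column n.
The 5th stitch worked is P.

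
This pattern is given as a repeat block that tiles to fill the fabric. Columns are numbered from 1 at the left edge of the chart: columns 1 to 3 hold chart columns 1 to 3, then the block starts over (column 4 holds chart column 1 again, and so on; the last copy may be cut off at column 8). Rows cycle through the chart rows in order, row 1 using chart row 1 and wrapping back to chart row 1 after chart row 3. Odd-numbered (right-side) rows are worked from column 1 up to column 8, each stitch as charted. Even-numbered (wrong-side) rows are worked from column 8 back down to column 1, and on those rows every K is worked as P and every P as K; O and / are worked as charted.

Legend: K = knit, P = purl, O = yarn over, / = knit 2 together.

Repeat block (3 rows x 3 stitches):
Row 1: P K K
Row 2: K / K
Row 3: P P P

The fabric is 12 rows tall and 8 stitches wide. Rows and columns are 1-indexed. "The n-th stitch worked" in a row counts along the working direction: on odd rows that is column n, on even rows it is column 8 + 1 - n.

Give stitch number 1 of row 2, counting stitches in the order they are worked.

Stitch:
/

Derivation:
For row 2: chart row = ((2-1) mod 3) + 1 = 2; this is a WS (even) row.
Chart row 2 tiled across columns 1-8: K / K K / K K /
Wrong side: read the tiled row from column 8 down to 1 and exchange K with P (leave O, /).
Row 2 as worked: / P P / P P / P
Counting 1 along the worked row gives /.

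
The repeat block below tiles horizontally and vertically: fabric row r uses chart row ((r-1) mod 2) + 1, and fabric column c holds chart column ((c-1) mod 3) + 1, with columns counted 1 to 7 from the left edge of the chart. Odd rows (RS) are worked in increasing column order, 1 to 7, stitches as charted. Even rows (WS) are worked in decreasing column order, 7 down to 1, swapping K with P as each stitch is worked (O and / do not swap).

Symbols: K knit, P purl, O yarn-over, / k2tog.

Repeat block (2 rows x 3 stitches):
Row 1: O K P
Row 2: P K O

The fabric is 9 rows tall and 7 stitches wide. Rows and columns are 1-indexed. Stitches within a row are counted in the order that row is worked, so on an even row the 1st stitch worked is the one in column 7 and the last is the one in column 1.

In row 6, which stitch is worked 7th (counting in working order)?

== STITCH ==
K

Derivation:
For row 6: chart row = ((6-1) mod 2) + 1 = 2; this is a WS (even) row.
Chart row 2 tiled across columns 1-7: P K O P K O P
Wrong side: read the tiled row from column 7 down to 1 and exchange K with P (leave O, /).
Row 6 as worked: K O P K O P K
Stitch 7 in working order -> K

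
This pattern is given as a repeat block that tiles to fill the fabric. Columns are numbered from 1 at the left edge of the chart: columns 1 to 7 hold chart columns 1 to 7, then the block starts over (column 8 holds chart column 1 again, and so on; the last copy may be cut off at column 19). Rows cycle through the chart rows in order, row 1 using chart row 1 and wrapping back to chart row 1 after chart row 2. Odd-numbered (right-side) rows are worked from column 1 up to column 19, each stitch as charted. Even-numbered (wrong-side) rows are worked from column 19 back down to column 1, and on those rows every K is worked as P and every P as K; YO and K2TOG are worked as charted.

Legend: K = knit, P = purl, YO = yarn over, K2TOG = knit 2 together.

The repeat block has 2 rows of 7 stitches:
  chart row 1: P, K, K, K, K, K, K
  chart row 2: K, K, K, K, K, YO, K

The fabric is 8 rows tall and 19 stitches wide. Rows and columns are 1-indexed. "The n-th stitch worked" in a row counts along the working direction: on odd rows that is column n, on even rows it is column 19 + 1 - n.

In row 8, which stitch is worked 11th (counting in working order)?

Row 8: (8-1) mod 2 = 1, so use chart row 2. Even row -> WS.
Chart row 2 tiled across columns 1-19: K K K K K YO K K K K K K YO K K K K K K
Wrong side: read the tiled row from column 19 down to 1 and exchange K with P (leave YO, K2TOG).
Row 8 as worked: P P P P P P YO P P P P P P YO P P P P P
Stitch 11 in working order -> P

Stitch:
P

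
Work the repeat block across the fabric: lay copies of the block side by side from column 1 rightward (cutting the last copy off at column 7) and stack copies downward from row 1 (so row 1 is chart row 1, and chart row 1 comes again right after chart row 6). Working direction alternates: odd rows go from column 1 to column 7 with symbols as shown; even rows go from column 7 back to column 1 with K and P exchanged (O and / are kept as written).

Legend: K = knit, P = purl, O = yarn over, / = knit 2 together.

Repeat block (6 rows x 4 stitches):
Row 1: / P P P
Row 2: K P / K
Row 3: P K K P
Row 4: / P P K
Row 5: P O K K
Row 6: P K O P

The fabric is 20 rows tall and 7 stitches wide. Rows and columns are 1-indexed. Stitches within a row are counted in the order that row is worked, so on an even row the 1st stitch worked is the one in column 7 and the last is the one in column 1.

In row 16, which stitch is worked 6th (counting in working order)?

Result:
K

Derivation:
Row 16 uses chart row ((16-1) mod 6)+1 = 4. Row 16 is even, so WS.
Chart row 4 tiled across columns 1-7: / P P K / P P
WS row: flip the tiled sequence (start at column 7) and apply K<->P; O and / stay.
Row 16 as worked: K K / P K K /
Counting 6 along the worked row gives K.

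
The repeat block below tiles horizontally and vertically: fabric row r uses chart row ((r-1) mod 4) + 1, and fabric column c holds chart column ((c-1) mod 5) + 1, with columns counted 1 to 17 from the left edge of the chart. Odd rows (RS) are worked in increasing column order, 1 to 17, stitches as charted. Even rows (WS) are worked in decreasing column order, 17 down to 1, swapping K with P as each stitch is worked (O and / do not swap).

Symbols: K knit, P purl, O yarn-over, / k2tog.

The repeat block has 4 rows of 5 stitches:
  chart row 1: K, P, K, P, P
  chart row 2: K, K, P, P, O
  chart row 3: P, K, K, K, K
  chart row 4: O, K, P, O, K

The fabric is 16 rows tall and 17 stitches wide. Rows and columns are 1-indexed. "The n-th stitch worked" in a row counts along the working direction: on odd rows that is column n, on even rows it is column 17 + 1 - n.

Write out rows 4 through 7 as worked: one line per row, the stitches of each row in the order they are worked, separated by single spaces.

Result:
P O P O K P O P O K P O P O K P O
K P K P P K P K P P K P K P P K P
P P O K K P P O K K P P O K K P P
P K K K K P K K K K P K K K K P K

Derivation:
Row 4: chart row 4, WS - tiled (columns 1-17): O K P O K O K P O K O K P O K O K; work from column 17 back to 1 with K<->P swapped.
Row 5: chart row 1, RS - tile across columns 1-17 and work as-is.
Row 6: chart row 2, WS - tiled (columns 1-17): K K P P O K K P P O K K P P O K K; work from column 17 back to 1 with K<->P swapped.
Row 7: chart row 3, RS - tile across columns 1-17 and work as-is.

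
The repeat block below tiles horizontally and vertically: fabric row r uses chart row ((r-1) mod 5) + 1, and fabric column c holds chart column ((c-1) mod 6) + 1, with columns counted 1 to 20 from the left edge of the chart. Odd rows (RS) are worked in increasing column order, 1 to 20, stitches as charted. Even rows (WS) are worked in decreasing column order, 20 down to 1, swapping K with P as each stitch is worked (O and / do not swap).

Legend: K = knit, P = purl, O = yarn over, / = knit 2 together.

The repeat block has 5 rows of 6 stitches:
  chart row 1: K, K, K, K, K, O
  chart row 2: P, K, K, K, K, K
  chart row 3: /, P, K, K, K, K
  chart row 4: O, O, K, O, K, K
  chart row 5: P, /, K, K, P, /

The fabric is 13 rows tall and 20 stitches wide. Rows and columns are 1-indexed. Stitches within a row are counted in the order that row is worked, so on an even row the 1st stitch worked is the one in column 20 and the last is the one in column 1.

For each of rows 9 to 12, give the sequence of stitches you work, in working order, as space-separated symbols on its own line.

Rows as worked:
O O K O K K O O K O K K O O K O K K O O
/ K / K P P / K / K P P / K / K P P / K
K K K K K O K K K K K O K K K K K O K K
P K P P P P P K P P P P P K P P P P P K

Derivation:
Row 9: chart row 4, RS - tile across columns 1-20 and work as-is.
Row 10: chart row 5, WS - tiled (columns 1-20): P / K K P / P / K K P / P / K K P / P /; work from column 20 back to 1 with K<->P swapped.
Row 11: chart row 1, RS - tile across columns 1-20 and work as-is.
Row 12: chart row 2, WS - tiled (columns 1-20): P K K K K K P K K K K K P K K K K K P K; work from column 20 back to 1 with K<->P swapped.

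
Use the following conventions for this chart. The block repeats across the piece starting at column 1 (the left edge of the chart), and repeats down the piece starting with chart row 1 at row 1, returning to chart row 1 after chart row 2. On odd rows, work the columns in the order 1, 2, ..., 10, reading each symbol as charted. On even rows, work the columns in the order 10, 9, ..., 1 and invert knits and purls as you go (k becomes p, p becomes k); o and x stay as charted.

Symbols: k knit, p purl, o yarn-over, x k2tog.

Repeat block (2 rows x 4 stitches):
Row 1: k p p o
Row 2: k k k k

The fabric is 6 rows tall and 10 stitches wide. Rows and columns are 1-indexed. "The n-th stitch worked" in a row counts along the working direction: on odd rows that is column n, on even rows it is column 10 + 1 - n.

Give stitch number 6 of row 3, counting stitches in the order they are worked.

For row 3: chart row = ((3-1) mod 2) + 1 = 1; this is a RS (odd) row.
Chart row 1 tiled across columns 1-10: k p p o k p p o k p
Right side: take the tiled row as-is (worked left to right from column 1).
The 6th stitch worked is p.

Stitch:
p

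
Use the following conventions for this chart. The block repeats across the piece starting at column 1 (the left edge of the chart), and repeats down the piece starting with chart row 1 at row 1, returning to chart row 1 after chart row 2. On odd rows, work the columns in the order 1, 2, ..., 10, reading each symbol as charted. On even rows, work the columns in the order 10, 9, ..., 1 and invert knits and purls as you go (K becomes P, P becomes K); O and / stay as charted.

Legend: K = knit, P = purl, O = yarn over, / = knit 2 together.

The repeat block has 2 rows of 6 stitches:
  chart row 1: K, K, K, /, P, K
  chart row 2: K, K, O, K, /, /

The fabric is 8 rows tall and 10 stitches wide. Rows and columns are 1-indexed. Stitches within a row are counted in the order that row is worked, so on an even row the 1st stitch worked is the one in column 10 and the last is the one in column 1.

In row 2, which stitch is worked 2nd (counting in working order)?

Row 2 uses chart row ((2-1) mod 2)+1 = 2. Row 2 is even, so WS.
Chart row 2 tiled across columns 1-10: K K O K / / K K O K
WS row: flip the tiled sequence (start at column 10) and apply K<->P; O and / stay.
Row 2 as worked: P O P P / / P O P P
Stitch 2 in working order -> O

== STITCH ==
O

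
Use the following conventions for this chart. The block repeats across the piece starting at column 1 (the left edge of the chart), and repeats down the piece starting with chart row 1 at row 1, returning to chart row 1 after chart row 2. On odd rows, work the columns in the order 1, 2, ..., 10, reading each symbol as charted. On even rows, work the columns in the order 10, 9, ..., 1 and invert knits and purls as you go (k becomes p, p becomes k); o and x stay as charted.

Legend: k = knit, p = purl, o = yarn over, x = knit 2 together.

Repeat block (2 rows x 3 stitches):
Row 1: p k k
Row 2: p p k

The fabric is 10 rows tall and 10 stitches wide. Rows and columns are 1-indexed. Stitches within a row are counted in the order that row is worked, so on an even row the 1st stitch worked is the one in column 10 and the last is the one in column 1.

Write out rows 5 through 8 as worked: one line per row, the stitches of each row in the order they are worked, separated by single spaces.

Row 5: chart row 1, RS - tile across columns 1-10 and work as-is.
Row 6: chart row 2, WS - tiled (columns 1-10): p p k p p k p p k p; work from column 10 back to 1 with k<->p swapped.
Row 7: chart row 1, RS - tile across columns 1-10 and work as-is.
Row 8: chart row 2, WS - tiled (columns 1-10): p p k p p k p p k p; work from column 10 back to 1 with k<->p swapped.

== ROWS AS WORKED ==
p k k p k k p k k p
k p k k p k k p k k
p k k p k k p k k p
k p k k p k k p k k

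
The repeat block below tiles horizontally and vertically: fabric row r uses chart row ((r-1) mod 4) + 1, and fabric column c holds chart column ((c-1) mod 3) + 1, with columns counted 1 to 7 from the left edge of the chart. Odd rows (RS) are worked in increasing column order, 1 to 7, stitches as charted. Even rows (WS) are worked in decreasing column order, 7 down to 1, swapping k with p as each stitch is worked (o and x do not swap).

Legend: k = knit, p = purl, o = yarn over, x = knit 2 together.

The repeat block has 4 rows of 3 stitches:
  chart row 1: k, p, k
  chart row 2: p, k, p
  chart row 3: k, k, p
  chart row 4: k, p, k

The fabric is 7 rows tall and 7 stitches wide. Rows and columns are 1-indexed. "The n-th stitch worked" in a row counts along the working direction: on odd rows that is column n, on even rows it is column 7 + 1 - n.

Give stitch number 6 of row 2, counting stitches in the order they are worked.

Result:
p

Derivation:
Row 2 uses chart row ((2-1) mod 4)+1 = 2. Row 2 is even, so WS.
Chart row 2 tiled across columns 1-7: p k p p k p p
Wrong side: read the tiled row from column 7 down to 1 and exchange k with p (leave o, x).
Row 2 as worked: k k p k k p k
Counting 6 along the worked row gives p.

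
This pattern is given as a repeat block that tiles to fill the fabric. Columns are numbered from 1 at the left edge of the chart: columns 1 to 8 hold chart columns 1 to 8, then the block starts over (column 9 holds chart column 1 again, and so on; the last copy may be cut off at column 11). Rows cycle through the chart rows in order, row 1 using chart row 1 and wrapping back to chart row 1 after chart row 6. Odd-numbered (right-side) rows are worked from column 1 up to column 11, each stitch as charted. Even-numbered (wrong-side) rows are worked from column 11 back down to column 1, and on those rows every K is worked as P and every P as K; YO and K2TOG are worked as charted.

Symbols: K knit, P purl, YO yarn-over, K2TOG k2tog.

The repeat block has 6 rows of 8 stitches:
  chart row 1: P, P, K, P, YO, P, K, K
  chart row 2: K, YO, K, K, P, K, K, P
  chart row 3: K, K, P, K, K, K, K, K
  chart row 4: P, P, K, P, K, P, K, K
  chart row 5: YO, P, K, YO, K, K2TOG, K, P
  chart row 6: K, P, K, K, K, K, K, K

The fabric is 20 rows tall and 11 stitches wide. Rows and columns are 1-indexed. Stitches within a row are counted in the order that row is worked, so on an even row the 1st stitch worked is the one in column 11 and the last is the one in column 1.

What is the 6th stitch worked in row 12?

Result:
P

Derivation:
Row 12: (12-1) mod 6 = 5, so use chart row 6. Even row -> WS.
Chart row 6 tiled across columns 1-11: K P K K K K K K K P K
Wrong side: read the tiled row from column 11 down to 1 and exchange K with P (leave YO, K2TOG).
Row 12 as worked: P K P P P P P P P K P
Stitch 6 in working order -> P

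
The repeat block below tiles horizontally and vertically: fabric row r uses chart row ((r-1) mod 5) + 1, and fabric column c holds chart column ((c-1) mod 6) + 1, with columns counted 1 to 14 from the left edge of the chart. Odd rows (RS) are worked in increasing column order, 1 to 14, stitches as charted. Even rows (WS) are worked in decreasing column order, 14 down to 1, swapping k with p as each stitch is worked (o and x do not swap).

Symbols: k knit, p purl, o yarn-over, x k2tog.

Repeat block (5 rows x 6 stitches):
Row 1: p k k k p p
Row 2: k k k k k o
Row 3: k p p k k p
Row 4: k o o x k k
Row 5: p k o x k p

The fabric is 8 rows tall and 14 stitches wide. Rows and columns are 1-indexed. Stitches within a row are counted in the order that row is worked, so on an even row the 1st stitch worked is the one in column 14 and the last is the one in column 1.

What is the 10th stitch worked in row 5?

Row 5 uses chart row ((5-1) mod 5)+1 = 5. Row 5 is odd, so RS.
Chart row 5 tiled across columns 1-14: p k o x k p p k o x k p p k
RS: work column 1 to column 14, symbols as charted — the tiled row is the row as worked.
Stitch 10 in working order -> x

Stitch:
x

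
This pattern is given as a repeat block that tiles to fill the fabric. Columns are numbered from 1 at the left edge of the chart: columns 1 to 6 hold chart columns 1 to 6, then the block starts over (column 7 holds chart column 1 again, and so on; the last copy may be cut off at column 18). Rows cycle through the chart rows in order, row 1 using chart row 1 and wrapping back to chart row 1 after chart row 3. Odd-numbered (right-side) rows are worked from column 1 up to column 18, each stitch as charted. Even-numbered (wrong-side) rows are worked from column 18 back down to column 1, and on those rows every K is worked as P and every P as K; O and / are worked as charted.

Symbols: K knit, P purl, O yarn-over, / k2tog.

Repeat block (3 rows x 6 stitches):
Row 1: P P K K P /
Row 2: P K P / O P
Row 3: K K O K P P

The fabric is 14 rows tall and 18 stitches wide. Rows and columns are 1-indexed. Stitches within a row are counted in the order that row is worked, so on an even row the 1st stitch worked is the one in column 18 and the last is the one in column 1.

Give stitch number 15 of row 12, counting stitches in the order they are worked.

Result:
P

Derivation:
For row 12: chart row = ((12-1) mod 3) + 1 = 3; this is a WS (even) row.
Chart row 3 tiled across columns 1-18: K K O K P P K K O K P P K K O K P P
Wrong side: read the tiled row from column 18 down to 1 and exchange K with P (leave O, /).
Row 12 as worked: K K P O P P K K P O P P K K P O P P
Stitch 15 in working order -> P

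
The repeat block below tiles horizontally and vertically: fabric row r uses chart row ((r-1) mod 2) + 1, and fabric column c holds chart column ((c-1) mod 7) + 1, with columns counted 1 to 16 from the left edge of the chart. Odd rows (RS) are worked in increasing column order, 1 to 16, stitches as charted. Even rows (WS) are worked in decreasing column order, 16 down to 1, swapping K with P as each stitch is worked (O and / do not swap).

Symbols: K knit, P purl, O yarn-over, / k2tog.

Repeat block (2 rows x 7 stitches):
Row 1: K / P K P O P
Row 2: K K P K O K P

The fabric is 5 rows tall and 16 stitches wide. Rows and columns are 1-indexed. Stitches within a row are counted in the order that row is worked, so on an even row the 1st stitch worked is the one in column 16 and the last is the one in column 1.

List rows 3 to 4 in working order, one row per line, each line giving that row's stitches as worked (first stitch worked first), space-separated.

Row 3: chart row 1, RS - tile across columns 1-16 and work as-is.
Row 4: chart row 2, WS - tiled (columns 1-16): K K P K O K P K K P K O K P K K; work from column 16 back to 1 with K<->P swapped.

Rows as worked:
K / P K P O P K / P K P O P K /
P P K P O P K P P K P O P K P P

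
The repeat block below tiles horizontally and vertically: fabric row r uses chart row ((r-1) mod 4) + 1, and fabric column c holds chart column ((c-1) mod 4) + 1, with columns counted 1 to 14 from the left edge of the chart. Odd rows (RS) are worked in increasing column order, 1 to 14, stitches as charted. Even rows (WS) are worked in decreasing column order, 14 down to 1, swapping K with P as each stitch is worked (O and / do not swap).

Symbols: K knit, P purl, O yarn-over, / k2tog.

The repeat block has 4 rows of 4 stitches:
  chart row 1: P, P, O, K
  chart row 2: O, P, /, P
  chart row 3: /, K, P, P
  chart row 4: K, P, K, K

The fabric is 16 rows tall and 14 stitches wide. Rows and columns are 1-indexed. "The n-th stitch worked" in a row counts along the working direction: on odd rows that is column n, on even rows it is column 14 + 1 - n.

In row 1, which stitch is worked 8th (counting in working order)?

== STITCH ==
K

Derivation:
Row 1 uses chart row ((1-1) mod 4)+1 = 1. Row 1 is odd, so RS.
Chart row 1 tiled across columns 1-14: P P O K P P O K P P O K P P
RS row: no reversal, no swap; stitch n worked = column n.
Counting 8 along the worked row gives K.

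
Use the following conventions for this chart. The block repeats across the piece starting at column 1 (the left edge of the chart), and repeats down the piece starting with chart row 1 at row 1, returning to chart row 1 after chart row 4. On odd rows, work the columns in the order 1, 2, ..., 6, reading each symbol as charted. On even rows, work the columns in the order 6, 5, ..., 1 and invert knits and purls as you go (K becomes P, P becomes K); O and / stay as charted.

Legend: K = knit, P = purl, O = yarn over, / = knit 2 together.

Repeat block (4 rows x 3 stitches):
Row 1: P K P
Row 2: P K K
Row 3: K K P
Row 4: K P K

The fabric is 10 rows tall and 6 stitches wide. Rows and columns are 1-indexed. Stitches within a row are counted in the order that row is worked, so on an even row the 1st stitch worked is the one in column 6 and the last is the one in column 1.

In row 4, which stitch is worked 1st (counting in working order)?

Stitch:
P

Derivation:
For row 4: chart row = ((4-1) mod 4) + 1 = 4; this is a WS (even) row.
Chart row 4 tiled across columns 1-6: K P K K P K
WS: work from column 6 back to column 1 (reverse the tiled row), swapping K<->P (O and / unchanged).
Row 4 as worked: P K P P K P
Stitch 1 in working order -> P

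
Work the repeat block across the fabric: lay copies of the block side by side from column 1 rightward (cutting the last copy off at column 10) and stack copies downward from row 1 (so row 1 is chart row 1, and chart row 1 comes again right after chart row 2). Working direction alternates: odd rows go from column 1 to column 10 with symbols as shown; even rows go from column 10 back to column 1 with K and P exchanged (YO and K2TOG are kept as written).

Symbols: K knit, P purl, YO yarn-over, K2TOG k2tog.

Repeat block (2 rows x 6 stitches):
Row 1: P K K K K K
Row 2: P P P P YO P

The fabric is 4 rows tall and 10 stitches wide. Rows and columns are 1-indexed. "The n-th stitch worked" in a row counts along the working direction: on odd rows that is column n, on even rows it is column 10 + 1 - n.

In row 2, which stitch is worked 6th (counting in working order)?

Result:
YO

Derivation:
For row 2: chart row = ((2-1) mod 2) + 1 = 2; this is a WS (even) row.
Chart row 2 tiled across columns 1-10: P P P P YO P P P P P
WS: work from column 10 back to column 1 (reverse the tiled row), swapping K<->P (YO and K2TOG unchanged).
Row 2 as worked: K K K K K YO K K K K
Stitch 6 in working order -> YO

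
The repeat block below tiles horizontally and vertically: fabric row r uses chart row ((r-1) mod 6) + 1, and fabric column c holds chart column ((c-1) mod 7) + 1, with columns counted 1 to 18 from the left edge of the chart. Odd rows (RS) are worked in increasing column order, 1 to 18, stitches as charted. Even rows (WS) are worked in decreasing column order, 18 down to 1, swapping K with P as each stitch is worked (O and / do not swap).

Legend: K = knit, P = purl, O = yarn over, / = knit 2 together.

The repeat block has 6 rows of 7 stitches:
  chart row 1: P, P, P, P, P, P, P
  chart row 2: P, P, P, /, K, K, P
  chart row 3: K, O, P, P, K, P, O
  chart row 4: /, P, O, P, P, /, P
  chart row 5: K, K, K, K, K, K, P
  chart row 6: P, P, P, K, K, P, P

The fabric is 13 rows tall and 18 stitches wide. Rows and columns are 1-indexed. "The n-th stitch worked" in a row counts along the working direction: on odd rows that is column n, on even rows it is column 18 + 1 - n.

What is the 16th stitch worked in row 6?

== STITCH ==
K

Derivation:
Row 6 uses chart row ((6-1) mod 6)+1 = 6. Row 6 is even, so WS.
Chart row 6 tiled across columns 1-18: P P P K K P P P P P K K P P P P P K
Wrong side: read the tiled row from column 18 down to 1 and exchange K with P (leave O, /).
Row 6 as worked: P K K K K K P P K K K K K P P K K K
The 16th stitch worked is K.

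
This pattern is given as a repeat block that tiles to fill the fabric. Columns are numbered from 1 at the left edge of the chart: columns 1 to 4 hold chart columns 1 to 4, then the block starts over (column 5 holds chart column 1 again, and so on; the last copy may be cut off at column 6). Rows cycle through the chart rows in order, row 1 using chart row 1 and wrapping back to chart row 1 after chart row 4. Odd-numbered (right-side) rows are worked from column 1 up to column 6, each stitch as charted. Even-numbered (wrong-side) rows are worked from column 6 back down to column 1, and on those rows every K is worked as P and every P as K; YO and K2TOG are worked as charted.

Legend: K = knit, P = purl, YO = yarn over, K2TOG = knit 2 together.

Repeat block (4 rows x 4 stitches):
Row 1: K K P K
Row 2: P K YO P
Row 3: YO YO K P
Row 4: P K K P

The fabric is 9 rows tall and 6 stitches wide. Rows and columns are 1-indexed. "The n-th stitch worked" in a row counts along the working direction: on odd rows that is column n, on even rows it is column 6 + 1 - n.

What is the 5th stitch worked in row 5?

== STITCH ==
K

Derivation:
Row 5 uses chart row ((5-1) mod 4)+1 = 1. Row 5 is odd, so RS.
Chart row 1 tiled across columns 1-6: K K P K K K
RS row: no reversal, no swap; stitch n worked = column n.
The 5th stitch worked is K.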